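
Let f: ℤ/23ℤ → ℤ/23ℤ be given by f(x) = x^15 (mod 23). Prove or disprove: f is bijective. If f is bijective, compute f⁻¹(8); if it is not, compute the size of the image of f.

Since 23 is prime, the nonzero elements of ℤ/23ℤ form a cyclic group of order 22.
As gcd(15, 22) = 1, raising to the 15th power is a bijection on this group: if s^15 ≡ t^15 then (st^{−1})^15 = 1, and the only element of order dividing gcd(15, 22) = 1 is 1, so s = t.
With f(0) = 0 this makes f injective on all of ℤ/23ℤ, hence bijective (finite equal-size domain and codomain). In particular f is bijective.
Since f is bijective, we find the preimage of 8. The inverse of x ↦ x^15 on (ℤ/23ℤ)^× is x ↦ x^3, because 15·3 = 45 = 2·22 + 1 ≡ 1 (mod 22) and x^{22} = 1 for x ≠ 0 (Fermat). So f⁻¹(8) = 8^3 mod 23.
Repeated squaring mod 23: 8^1 ≡ 8, 8^2 ≡ 8² = 64 ≡ 18. Since 3 = 2 + 1, 8^3 ≡ 18·8: 18·8 = 144 ≡ 6. So 8^3 ≡ 6 (mod 23).
Hence f⁻¹(8) = 6.

6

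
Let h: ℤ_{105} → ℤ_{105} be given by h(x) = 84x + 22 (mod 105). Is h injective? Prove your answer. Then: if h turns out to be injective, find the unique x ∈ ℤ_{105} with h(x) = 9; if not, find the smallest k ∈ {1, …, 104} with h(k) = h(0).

5

We have gcd(84, 105) = 21 > 1. Taking x_1 = 0 and x_2 = 5: h(0) = 22 and h(5) = 84·5 + 22 = 442 ≡ 22 (mod 105).
So h(0) = h(5) while 0 ≠ 5, thus h is not injective.
Since h is not injective, we find the least positive k with h(k) = h(0): this means 84k ≡ 0 (mod 105), i.e. 105 ∣ 84k. Since gcd(84, 105) = 21, dividing through by 21 this holds exactly when 5 ∣ 4k, and as gcd(4, 5) = 1, exactly when 5 ∣ k.
The smallest positive such k is 5.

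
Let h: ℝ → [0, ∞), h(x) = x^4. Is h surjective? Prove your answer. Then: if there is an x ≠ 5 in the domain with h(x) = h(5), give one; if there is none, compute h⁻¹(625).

-5

For any y ∈ [0, ∞), x = y^{1/4} ∈ ℝ satisfies x^4 = y, so h is surjective.
For the follow-up, such an x exists: taking x = −5 ∈ ℝ gives h(−5) = 625 = h(5) with −5 ≠ 5.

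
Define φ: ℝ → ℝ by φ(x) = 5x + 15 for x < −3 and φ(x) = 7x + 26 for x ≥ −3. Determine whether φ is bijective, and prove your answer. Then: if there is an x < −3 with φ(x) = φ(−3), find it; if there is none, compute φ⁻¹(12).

-2

Both pieces are strictly increasing (slopes 5 and 7), so each is injective on its own interval.
The left piece maps (−∞, −3) onto (−∞, 0); the right piece maps [−3, ∞) onto [5, ∞).
The images leave a gap (0 has no preimage), so φ is not surjective, hence not bijective.
Because the two images are disjoint, no x < −3 has φ(x) = φ(−3), so we compute φ⁻¹(12): 12 lies in [5, ∞), so solve 7x + 26 = 12: x = (12 − 26)/7 = −2.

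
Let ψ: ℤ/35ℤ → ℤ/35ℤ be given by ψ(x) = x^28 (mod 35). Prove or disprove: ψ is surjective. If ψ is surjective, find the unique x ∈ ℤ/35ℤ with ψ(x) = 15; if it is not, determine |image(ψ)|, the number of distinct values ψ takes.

8

ψ(3): Repeated squaring mod 35: 3^1 ≡ 3, 3^2 ≡ 3² = 9, 3^4 ≡ 9² = 81 ≡ 11, 3^8 ≡ 11² = 121 ≡ 16, 3^16 ≡ 16² = 256 ≡ 11. Since 28 = 16 + 8 + 4, 3^28 ≡ 11·16·11: 11·16 = 176 ≡ 1, then 1·11 = 11. So 3^28 ≡ 11 (mod 35).
ψ(4): Repeated squaring mod 35: 4^1 ≡ 4, 4^2 ≡ 4² = 16, 4^4 ≡ 16² = 256 ≡ 11, 4^8 ≡ 11² = 121 ≡ 16, 4^16 ≡ 16² = 256 ≡ 11. Since 28 = 16 + 8 + 4, 4^28 ≡ 11·16·11: 11·16 = 176 ≡ 1, then 1·11 = 11. So 4^28 ≡ 11 (mod 35).
So ψ(3) = ψ(4) = 11 while 3 ≠ 4, thus ψ is not injective.
A non-injective map from the 35-element set ℤ/35ℤ to itself takes at most 34 distinct values, so it cannot be surjective. So ψ is not surjective.
Since ψ is not surjective, we determine |image(ψ)|. Computing x^28 mod 35 for each x (by repeated squaring, reducing mod 35 at every step), the values ψ(0), ψ(1), …, ψ(34) are: 0, 1, 16, 11, 11, 30, 1, 21, 1, 16, 25, 11, 16, 1, 21, 15, 16, 11, 11, 16, 15, 21, 1, 16, 11, 25, 16, 1, 21, 1, 30, 11, 11, 16, 1.
The distinct values are {0, 1, 11, 15, 16, 21, 25, 30}; there are 8 of them.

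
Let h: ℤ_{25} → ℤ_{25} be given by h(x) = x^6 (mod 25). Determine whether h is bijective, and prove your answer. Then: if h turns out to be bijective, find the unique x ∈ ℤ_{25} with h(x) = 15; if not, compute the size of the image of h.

h(0) = 0^6 = 0.
h(5): Repeated squaring mod 25: 5^1 ≡ 5, 5^2 ≡ 5² = 25 ≡ 0, 5^4 ≡ 0² = 0. Since 6 = 4 + 2, 5^6 ≡ 0·0: 0·0 = 0. So 5^6 ≡ 0 (mod 25).
So h(0) = h(5) = 0 while 0 ≠ 5, hence h is not injective, hence not bijective.
Since h is not bijective, we determine |image(h)|. Computing x^6 mod 25 for each x (by repeated squaring, reducing mod 25 at every step), the values h(0), h(1), …, h(24) are: 0, 1, 14, 4, 21, 0, 6, 24, 19, 16, 0, 11, 9, 9, 11, 0, 16, 19, 24, 6, 0, 21, 4, 14, 1.
The distinct values are {0, 1, 4, 6, 9, 11, 14, 16, 19, 21, 24}; there are 11 of them.

11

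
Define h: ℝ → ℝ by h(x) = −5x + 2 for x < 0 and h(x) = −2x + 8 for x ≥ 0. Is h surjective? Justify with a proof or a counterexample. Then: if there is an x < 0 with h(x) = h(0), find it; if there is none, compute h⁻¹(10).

Both pieces are strictly decreasing (slopes −5 and −2), so each is injective on its own interval.
The left piece maps (−∞, 0) onto (2, ∞); the right piece maps [0, ∞) onto (−∞, 8].
The union (2, ∞) ∪ (−∞, 8] covers ℝ, so h is surjective.
For the follow-up: the images overlap, so an x < 0 with h(x) = h(0) exists. h(0) = 8; solving −5x + 2 = 8 for x < 0 gives x = (8 − 2)/(−5) = −6/5.

-6/5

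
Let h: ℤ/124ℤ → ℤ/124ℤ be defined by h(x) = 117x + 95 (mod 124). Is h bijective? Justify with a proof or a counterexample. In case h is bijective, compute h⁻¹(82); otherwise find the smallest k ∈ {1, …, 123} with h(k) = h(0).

55

Suppose h(u) = h(v) in ℤ/124ℤ. Then 117u + 95 ≡ 117v + 95 (mod 124), thus 117(u − v) ≡ 0 (mod 124).
Since gcd(117, 124) = 1, 117 is invertible modulo 124, thus u − v ≡ 0 (mod 124), i.e. u = v.
We now compute 117⁻¹ mod 124 explicitly. Euclid's algorithm: 124 = 1·117 + 7, 117 = 16·7 + 5, 7 = 1·5 + 2, 5 = 2·2 + 1; back-substituting gives 1 = 53·117 − 50·124, so 117⁻¹ ≡ 53 (mod 124).
Then y ↦ 53(y − 95) is a two-sided inverse to h, so every y ∈ ℤ/124ℤ has a preimage.
Thus h is bijective.
Since h is bijective, we find h⁻¹(82): we need 117x ≡ 82 − 95 ≡ 111 (mod 124). Using 117⁻¹ = 53: x ≡ 53·111 = 5883 = 47·124 + 55, so x = 55.
Check: h(55) = 117·55 + 95 = 6530 = 52·124 + 82 ≡ 82 (mod 124).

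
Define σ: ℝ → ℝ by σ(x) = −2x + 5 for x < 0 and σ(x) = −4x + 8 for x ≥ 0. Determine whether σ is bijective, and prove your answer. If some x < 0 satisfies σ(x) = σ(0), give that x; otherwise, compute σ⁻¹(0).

-3/2

Both pieces are strictly decreasing (slopes −2 and −4), so each is injective on its own interval.
The left piece maps (−∞, 0) onto (5, ∞); the right piece maps [0, ∞) onto (−∞, 8].
These images overlap. In particular σ(0) = 8 (right piece), and solving −2x + 5 = 8 on the left piece gives x = −3/2 < 0.
So σ(−3/2) = σ(0) with −3/2 ≠ 0, and σ is not injective, hence not bijective. This x = −3/2 is the requested value below 0.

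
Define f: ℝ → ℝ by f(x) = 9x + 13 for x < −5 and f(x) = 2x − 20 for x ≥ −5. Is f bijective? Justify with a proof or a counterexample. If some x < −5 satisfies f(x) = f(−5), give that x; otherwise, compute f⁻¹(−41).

-6

Both pieces are strictly increasing (slopes 9 and 2), so each is injective on its own interval.
The left piece maps (−∞, −5) onto (−∞, −32); the right piece maps [−5, ∞) onto [−30, ∞).
The images leave a gap (−32 has no preimage), so f is not surjective, hence not bijective.
Because the two images are disjoint, no x < −5 has f(x) = f(−5), so we compute f⁻¹(−41): −41 lies in (−∞, −32), so solve 9x + 13 = −41: x = (−41 − 13)/9 = −6.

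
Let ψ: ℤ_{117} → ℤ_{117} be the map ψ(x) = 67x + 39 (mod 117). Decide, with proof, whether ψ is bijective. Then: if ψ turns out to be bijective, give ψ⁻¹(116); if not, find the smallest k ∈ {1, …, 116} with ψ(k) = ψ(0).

Recall that ψ is injective if ψ(x_1) = ψ(x_2) implies x_1 = x_2.
If ψ(x_1) = ψ(x_2), then 67x_1 ≡ 67x_2 (mod 117). Because gcd(67, 117) = 1, we may cancel 67 to get x_1 ≡ x_2 (mod 117).
We now compute 67⁻¹ mod 117 explicitly. Euclid's algorithm: 117 = 1·67 + 50, 67 = 1·50 + 17, 50 = 2·17 + 16, 17 = 1·16 + 1; back-substituting gives 1 = 7·67 − 4·117, so 67⁻¹ ≡ 7 (mod 117).
For any y ∈ ℤ_{117}, x = 7(y − 39) mod 117 satisfies ψ(x) = 67·7(y − 39) + 39 ≡ y (since 67·7 ≡ 1 mod 117). So every y has a preimage.
Thus ψ is bijective.
Since ψ is bijective, we compute ψ⁻¹(116): solve 67x + 39 ≡ 116 (mod 117), i.e. 67x ≡ 77 (mod 117).
Multiplying by 67⁻¹ = 7 gives x ≡ 7·77 = 539 = 4·117 + 71 ≡ 71 (mod 117).
Check: ψ(71) = 67·71 + 39 = 4796 = 40·117 + 116 ≡ 116 (mod 117).

71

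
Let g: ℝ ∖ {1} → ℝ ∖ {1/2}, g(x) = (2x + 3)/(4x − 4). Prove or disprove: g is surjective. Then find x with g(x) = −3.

For any y ≠ 1/2, solving y(4x − 4) = 2x + 3 for x gives a well-defined x ≠ 1. So g is surjective.
Solving g(x) = −3: cross-multiplying gives 2x + 3 = −3(4x − 4), which rearranges to 14x = 9, so x = 9/14.

9/14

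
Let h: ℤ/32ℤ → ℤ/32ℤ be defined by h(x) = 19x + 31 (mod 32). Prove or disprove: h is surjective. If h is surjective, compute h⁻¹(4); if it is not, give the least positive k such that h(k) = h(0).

Since gcd(19, 32) = 1, 19 is invertible modulo 32. Euclid's algorithm: 32 = 1·19 + 13, 19 = 1·13 + 6, 13 = 2·6 + 1; back-substituting gives 1 = 27·19 − 16·32, so 19⁻¹ ≡ 27 (mod 32).
For any y ∈ ℤ/32ℤ, x = 27(y − 31) mod 32 satisfies h(x) = 19·27(y − 31) + 31 ≡ y (since 19·27 ≡ 1 mod 32). So every y has a preimage.
Hence h is surjective.
Since h is surjective, we find h⁻¹(4): we need 19x ≡ 4 − 31 ≡ 5 (mod 32). Using 19⁻¹ = 27: x ≡ 27·5 = 135 = 4·32 + 7, so x = 7.
Check: h(7) = 19·7 + 31 = 164 = 5·32 + 4 ≡ 4 (mod 32).

7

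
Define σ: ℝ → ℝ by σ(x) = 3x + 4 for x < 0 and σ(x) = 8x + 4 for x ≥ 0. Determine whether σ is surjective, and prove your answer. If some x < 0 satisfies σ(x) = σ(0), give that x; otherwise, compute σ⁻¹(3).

-1/3

Both pieces are strictly increasing (slopes 3 and 8), so each is injective on its own interval.
The left piece maps (−∞, 0) onto (−∞, 4); the right piece maps [0, ∞) onto [4, ∞).
These images together cover ℝ, so σ is surjective.
Because the two images are disjoint, no x < 0 has σ(x) = σ(0), so we compute σ⁻¹(3): 3 lies in (−∞, 4), so solve 3x + 4 = 3: x = (3 − 4)/3 = −1/3.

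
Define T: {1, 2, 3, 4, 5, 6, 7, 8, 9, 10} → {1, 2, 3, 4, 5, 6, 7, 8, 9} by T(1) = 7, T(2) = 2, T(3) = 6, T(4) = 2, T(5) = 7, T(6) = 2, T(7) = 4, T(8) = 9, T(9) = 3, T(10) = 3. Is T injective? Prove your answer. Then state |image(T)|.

T(2) = 2 = T(4) with 2 ≠ 4, so T is not injective.
The image of T is {2, 3, 4, 6, 7, 9}, which has 6 elements.

6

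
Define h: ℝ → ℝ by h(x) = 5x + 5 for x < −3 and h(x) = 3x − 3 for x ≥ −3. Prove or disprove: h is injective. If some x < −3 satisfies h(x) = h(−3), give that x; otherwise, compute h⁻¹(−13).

-17/5

Both pieces are strictly increasing (slopes 5 and 3), so each is injective on its own interval.
The left piece maps (−∞, −3) onto (−∞, −10); the right piece maps [−3, ∞) onto [−12, ∞).
These images overlap. In particular h(−3) = −12 (right piece), and solving 5x + 5 = −12 on the left piece gives x = −17/5 < −3.
So h(−17/5) = h(−3) with −17/5 ≠ −3, and h is not injective. This x = −17/5 is the requested value below −3.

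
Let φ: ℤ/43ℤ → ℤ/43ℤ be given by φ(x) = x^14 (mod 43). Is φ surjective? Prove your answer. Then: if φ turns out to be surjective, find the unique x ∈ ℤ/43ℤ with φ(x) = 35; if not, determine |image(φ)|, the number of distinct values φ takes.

φ(1) = 1^14 = 1.
φ(2): Repeated squaring mod 43: 2^1 ≡ 2, 2^2 ≡ 2² = 4, 2^4 ≡ 4² = 16, 2^8 ≡ 16² = 256 ≡ 41. Since 14 = 8 + 4 + 2, 2^14 ≡ 41·16·4: 41·16 = 656 ≡ 11, then 11·4 = 44 ≡ 1. So 2^14 ≡ 1 (mod 43).
So φ(1) = φ(2) = 1 while 1 ≠ 2, therefore φ is not injective.
A non-injective map from the 43-element set ℤ/43ℤ to itself takes at most 42 distinct values, so it cannot be surjective. Thus φ is not surjective.
Since φ is not surjective, we determine |image(φ)|. Computing x^14 mod 43 for each x (by repeated squaring, reducing mod 43 at every step), the values φ(0), φ(1), …, φ(42) are: 0, 1, 1, 36, 1, 36, 36, 6, 1, 6, 36, 1, 36, 6, 6, 6, 1, 6, 6, 36, 36, 1, 1, 36, 36, 6, 6, 1, 6, 6, 6, 36, 1, 36, 6, 1, 6, 36, 36, 1, 36, 1, 1.
The distinct values are {0, 1, 6, 36}; there are 4 of them.

4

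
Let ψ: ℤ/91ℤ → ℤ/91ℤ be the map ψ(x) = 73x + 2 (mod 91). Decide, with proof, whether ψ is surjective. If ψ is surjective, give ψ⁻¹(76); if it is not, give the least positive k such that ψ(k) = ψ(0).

Recall: ψ is surjective if every y in the codomain equals ψ(x) for some x in the domain.
Since gcd(73, 91) = 1, 73 is invertible modulo 91. Euclid's algorithm: 91 = 1·73 + 18, 73 = 4·18 + 1; back-substituting gives 1 = 5·73 − 4·91, so 73⁻¹ ≡ 5 (mod 91).
Then y ↦ 5(y − 2) is a two-sided inverse to ψ, so every y ∈ ℤ/91ℤ has a preimage.
Hence ψ is surjective.
Since ψ is surjective, we compute ψ⁻¹(76): solve 73x + 2 ≡ 76 (mod 91), i.e. 73x ≡ 74 (mod 91).
Multiplying by 73⁻¹ = 5 gives x ≡ 5·74 = 370 = 4·91 + 6 ≡ 6 (mod 91).
Check: ψ(6) = 73·6 + 2 = 440 = 4·91 + 76 ≡ 76 (mod 91).

6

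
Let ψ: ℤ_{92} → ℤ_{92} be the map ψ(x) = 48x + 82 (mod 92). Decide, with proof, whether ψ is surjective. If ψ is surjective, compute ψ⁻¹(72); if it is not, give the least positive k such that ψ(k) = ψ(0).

23

Recall: surjectivity means every element of the codomain has a preimage under ψ.
Since gcd(48, 92) = 4, we have 48x ≡ 0 (mod 4) for all x, so ψ(x) ≡ 2 (mod 4).
But 0 ≢ 2 (mod 4), so 0 ∈ ℤ_{92} has no preimage. Thus ψ is not surjective.
Since ψ is not surjective, we find the least positive k with ψ(k) = ψ(0): this means 48k ≡ 0 (mod 92), i.e. 92 ∣ 48k. Since gcd(48, 92) = 4, dividing through by 4 this holds exactly when 23 ∣ 12k, and as gcd(12, 23) = 1, exactly when 23 ∣ k.
The smallest positive such k is 23.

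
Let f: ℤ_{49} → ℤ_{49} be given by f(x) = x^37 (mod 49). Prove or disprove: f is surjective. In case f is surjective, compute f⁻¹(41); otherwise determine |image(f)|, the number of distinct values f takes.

43

f(0) = 0^37 = 0.
f(7): Repeated squaring mod 49: 7^1 ≡ 7, 7^2 ≡ 7² = 49 ≡ 0, 7^4 ≡ 0² = 0, 7^8 ≡ 0² = 0, 7^16 ≡ 0² = 0, 7^32 ≡ 0² = 0. Since 37 = 32 + 4 + 1, 7^37 ≡ 0·0·7: 0·0 = 0, then 0·7 = 0. So 7^37 ≡ 0 (mod 49).
So f(0) = f(7) = 0 while 0 ≠ 7, hence f is not injective.
A non-injective map from the 49-element set ℤ_{49} to itself takes at most 48 distinct values, so it cannot be surjective. Hence f is not surjective.
Since f is not surjective, we determine |image(f)|. Computing x^37 mod 49 for each x (by repeated squaring, reducing mod 49 at every step), the values f(0), f(1), …, f(48) are: 0, 1, 23, 24, 39, 40, 13, 0, 15, 37, 38, 4, 5, 27, 0, 29, 2, 3, 18, 19, 41, 0, 43, 16, 17, 32, 33, 6, 0, 8, 30, 31, 46, 47, 20, 0, 22, 44, 45, 11, 12, 34, 0, 36, 9, 10, 25, 26, 48.
The distinct values are {0, 1, 2, 3, 4, 5, 6, 8, 9, 10, 11, 12, 13, 15, 16, 17, 18, 19, 20, 22, 23, 24, 25, 26, 27, 29, 30, 31, 32, 33, 34, 36, 37, 38, 39, 40, 41, 43, 44, 45, 46, 47, 48}; there are 43 of them.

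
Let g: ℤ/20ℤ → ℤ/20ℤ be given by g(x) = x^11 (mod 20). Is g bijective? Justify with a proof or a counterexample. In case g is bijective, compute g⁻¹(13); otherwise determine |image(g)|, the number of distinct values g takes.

g(0) = 0^11 = 0.
g(10): Repeated squaring mod 20: 10^1 ≡ 10, 10^2 ≡ 10² = 100 ≡ 0, 10^4 ≡ 0² = 0, 10^8 ≡ 0² = 0. Since 11 = 8 + 2 + 1, 10^11 ≡ 0·0·10: 0·0 = 0, then 0·10 = 0. So 10^11 ≡ 0 (mod 20).
So g(0) = g(10) = 0 while 0 ≠ 10, hence g is not injective, hence not bijective.
Since g is not bijective, we determine |image(g)|. Computing x^11 mod 20 for each x (by repeated squaring, reducing mod 20 at every step), the values g(0), g(1), …, g(19) are: 0, 1, 8, 7, 4, 5, 16, 3, 12, 9, 0, 11, 8, 17, 4, 15, 16, 13, 12, 19.
The distinct values are {0, 1, 3, 4, 5, 7, 8, 9, 11, 12, 13, 15, 16, 17, 19}; there are 15 of them.

15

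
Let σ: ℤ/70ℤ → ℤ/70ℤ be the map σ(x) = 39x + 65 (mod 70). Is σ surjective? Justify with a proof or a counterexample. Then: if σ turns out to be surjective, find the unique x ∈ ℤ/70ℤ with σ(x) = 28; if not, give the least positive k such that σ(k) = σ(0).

17

Recall: σ is surjective if every y in the codomain equals σ(x) for some x in the domain.
Since gcd(39, 70) = 1, 39 is invertible modulo 70. Euclid's algorithm: 70 = 1·39 + 31, 39 = 1·31 + 8, 31 = 3·8 + 7, 8 = 1·7 + 1; back-substituting gives 1 = 9·39 − 5·70, so 39⁻¹ ≡ 9 (mod 70).
For any y ∈ ℤ/70ℤ, x = 9(y − 65) mod 70 satisfies σ(x) = 39·9(y − 65) + 65 ≡ y (since 39·9 ≡ 1 mod 70). So every y has a preimage.
Hence σ is surjective.
Since σ is surjective, we find σ⁻¹(28): we need 39x ≡ 28 − 65 ≡ 33 (mod 70). Using 39⁻¹ = 9: x ≡ 9·33 = 297 = 4·70 + 17, so x = 17.
Check: σ(17) = 39·17 + 65 = 728 = 10·70 + 28 ≡ 28 (mod 70).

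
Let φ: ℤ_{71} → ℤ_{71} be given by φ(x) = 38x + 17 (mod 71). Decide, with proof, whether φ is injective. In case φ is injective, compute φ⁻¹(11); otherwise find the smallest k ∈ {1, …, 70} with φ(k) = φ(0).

Recall that φ is injective if φ(x_1) = φ(x_2) implies x_1 = x_2.
If φ(x_1) = φ(x_2), then 38x_1 ≡ 38x_2 (mod 71). Because gcd(38, 71) = 1, we may cancel 38 to get x_1 ≡ x_2 (mod 71).
Thus φ is injective.
We now compute 38⁻¹ mod 71 explicitly. Euclid's algorithm: 71 = 1·38 + 33, 38 = 1·33 + 5, 33 = 6·5 + 3, 5 = 1·3 + 2, 3 = 1·2 + 1; back-substituting gives 1 = 43·38 − 23·71, so 38⁻¹ ≡ 43 (mod 71).
Since φ is injective, we find φ⁻¹(11): we need 38x ≡ 11 − 17 ≡ 65 (mod 71). Using 38⁻¹ = 43: x ≡ 43·65 = 2795 = 39·71 + 26, so x = 26.
Check: φ(26) = 38·26 + 17 = 1005 = 14·71 + 11 ≡ 11 (mod 71).

26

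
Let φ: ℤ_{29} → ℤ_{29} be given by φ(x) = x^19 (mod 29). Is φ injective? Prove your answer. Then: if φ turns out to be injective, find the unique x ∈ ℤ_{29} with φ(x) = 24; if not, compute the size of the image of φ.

20

Since 29 is prime, the nonzero elements of ℤ_{29} form a cyclic group of order 28.
As gcd(19, 28) = 1, raising to the 19th power is a bijection on this group: if s^19 ≡ t^19 then (st^{−1})^19 = 1, and the only element of order dividing gcd(19, 28) = 1 is 1, so s = t.
With φ(0) = 0 this makes φ injective on all of ℤ_{29}, hence bijective (finite equal-size domain and codomain). In particular φ is injective.
Since φ is injective, we find the preimage of 24. The inverse of x ↦ x^19 on (ℤ_{29})^× is x ↦ x^3, because 19·3 = 57 = 2·28 + 1 ≡ 1 (mod 28) and x^{28} = 1 for x ≠ 0 (Fermat). So φ⁻¹(24) = 24^3 mod 29.
Repeated squaring mod 29: 24^1 ≡ 24, 24^2 ≡ 24² = 576 ≡ 25. Since 3 = 2 + 1, 24^3 ≡ 25·24: 25·24 = 600 ≡ 20. So 24^3 ≡ 20 (mod 29).
Hence φ⁻¹(24) = 20.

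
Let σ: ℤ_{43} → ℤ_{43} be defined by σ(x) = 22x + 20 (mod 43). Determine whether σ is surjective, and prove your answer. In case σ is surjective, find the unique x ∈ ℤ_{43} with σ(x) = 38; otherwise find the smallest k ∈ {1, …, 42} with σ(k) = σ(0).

Recall: σ is surjective if every y in the codomain equals σ(x) for some x in the domain.
Since gcd(22, 43) = 1, 22 is invertible modulo 43. Euclid's algorithm: 43 = 1·22 + 21, 22 = 1·21 + 1; back-substituting gives 1 = 2·22 − 1·43, so 22⁻¹ ≡ 2 (mod 43).
Then y ↦ 2(y − 20) is a two-sided inverse to σ, so every y ∈ ℤ_{43} has a preimage.
Thus σ is surjective.
Since σ is surjective, we find σ⁻¹(38): we need 22x ≡ 38 − 20 ≡ 18 (mod 43). Using 22⁻¹ = 2: x ≡ 2·18 = 36, so x = 36.
Check: σ(36) = 22·36 + 20 = 812 = 18·43 + 38 ≡ 38 (mod 43).

36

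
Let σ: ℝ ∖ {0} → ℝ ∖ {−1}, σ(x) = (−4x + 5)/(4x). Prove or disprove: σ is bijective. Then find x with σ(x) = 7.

5/32

Suppose σ(a) = σ(b). Cross-multiplying: (−4a + 5)(4b) = (−4b + 5)(4a).
Expanding both sides and cancelling the symmetric terms leaves −20·(a − b) = 0. Since −20 ≠ 0, a = b. Hence σ is injective.
For any y ≠ −1, solving y(4x) = −4x + 5 for x gives a well-defined x ≠ 0. So σ is surjective.
Hence σ is bijective.
Solving σ(x) = 7: cross-multiplying gives −4x + 5 = 7(4x), which rearranges to −32x = −5, so x = 5/32.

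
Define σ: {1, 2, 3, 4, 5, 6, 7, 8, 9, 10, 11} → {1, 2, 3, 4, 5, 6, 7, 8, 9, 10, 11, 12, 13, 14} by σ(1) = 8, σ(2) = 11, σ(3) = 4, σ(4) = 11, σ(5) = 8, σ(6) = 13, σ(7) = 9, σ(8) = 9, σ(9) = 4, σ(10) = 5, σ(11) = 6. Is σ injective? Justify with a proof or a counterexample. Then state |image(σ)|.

7

σ(2) = 11 = σ(4) with 2 ≠ 4, so σ is not injective.
The image of σ is {4, 5, 6, 8, 9, 11, 13}, which has 7 elements.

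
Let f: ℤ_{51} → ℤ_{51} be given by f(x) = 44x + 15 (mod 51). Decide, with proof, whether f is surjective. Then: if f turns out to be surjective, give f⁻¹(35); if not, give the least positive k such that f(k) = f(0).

Since gcd(44, 51) = 1, 44 is invertible modulo 51. Euclid's algorithm: 51 = 1·44 + 7, 44 = 6·7 + 2, 7 = 3·2 + 1; back-substituting gives 1 = 29·44 − 25·51, so 44⁻¹ ≡ 29 (mod 51).
Then y ↦ 29(y − 15) is a two-sided inverse to f, so every y ∈ ℤ_{51} has a preimage.
Hence f is surjective.
Since f is surjective, we compute f⁻¹(35): solve 44x + 15 ≡ 35 (mod 51), i.e. 44x ≡ 20 (mod 51).
Multiplying by 44⁻¹ = 29 gives x ≡ 29·20 = 580 = 11·51 + 19 ≡ 19 (mod 51).
Check: f(19) = 44·19 + 15 = 851 = 16·51 + 35 ≡ 35 (mod 51).

19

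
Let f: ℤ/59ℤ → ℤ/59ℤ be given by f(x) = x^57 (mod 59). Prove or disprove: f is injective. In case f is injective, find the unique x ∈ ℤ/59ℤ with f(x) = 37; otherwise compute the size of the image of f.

Since 59 is prime, the nonzero elements of ℤ/59ℤ form a cyclic group of order 58.
As gcd(57, 58) = 1, raising to the 57th power is a bijection on this group: if x_1^57 ≡ x_2^57 then (x_1x_2^{−1})^57 = 1, and the only element of order dividing gcd(57, 58) = 1 is 1, so x_1 = x_2.
With f(0) = 0 this makes f injective on all of ℤ/59ℤ, hence bijective (finite equal-size domain and codomain). In particular f is injective.
Since f is injective, we find the preimage of 37. The inverse of x ↦ x^57 on (ℤ/59ℤ)^× is x ↦ x^57, because 57·57 = 3249 = 56·58 + 1 ≡ 1 (mod 58) and x^{58} = 1 for x ≠ 0 (Fermat). So f⁻¹(37) = 37^57 mod 59.
Repeated squaring mod 59: 37^1 ≡ 37, 37^2 ≡ 37² = 1369 ≡ 12, 37^4 ≡ 12² = 144 ≡ 26, 37^8 ≡ 26² = 676 ≡ 27, 37^16 ≡ 27² = 729 ≡ 21, 37^32 ≡ 21² = 441 ≡ 28. Since 57 = 32 + 16 + 8 + 1, 37^57 ≡ 28·21·27·37: 28·21 = 588 ≡ 57, then 57·27 = 1539 ≡ 5, then 5·37 = 185 ≡ 8. So 37^57 ≡ 8 (mod 59).
Hence f⁻¹(37) = 8.

8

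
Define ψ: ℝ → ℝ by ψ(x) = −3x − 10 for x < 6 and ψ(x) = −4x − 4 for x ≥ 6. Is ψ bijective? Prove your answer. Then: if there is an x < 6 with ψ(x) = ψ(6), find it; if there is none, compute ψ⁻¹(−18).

Both pieces are strictly decreasing (slopes −3 and −4), so each is injective on its own interval.
The left piece maps (−∞, 6) onto (−28, ∞); the right piece maps [6, ∞) onto (−∞, −28].
Since −28 = −28, the images partition ℝ: ψ is injective and surjective, hence bijective.
Because the two images are disjoint, no x < 6 has ψ(x) = ψ(6), so we compute ψ⁻¹(−18): −18 lies in (−28, ∞), so solve −3x − 10 = −18: x = (−18 + 10)/(−3) = 8/3.

8/3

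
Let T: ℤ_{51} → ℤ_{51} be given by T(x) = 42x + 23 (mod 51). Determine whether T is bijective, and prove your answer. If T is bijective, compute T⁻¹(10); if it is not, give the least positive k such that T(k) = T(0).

17

Recall that T is injective if T(s) = T(t) implies s = t.
We have gcd(42, 51) = 3 > 1. Taking s = 0 and t = 17: T(0) = 23 and T(17) = 42·17 + 23 = 737 ≡ 23 (mod 51).
So T(0) = T(17) while 0 ≠ 17, thus T is not injective, hence not bijective.
Since T is not bijective, we find the least positive k with T(k) = T(0): this means 42k ≡ 0 (mod 51), i.e. 51 ∣ 42k. Since gcd(42, 51) = 3, dividing through by 3 this holds exactly when 17 ∣ 14k, and as gcd(14, 17) = 1, exactly when 17 ∣ k.
The smallest positive such k is 17.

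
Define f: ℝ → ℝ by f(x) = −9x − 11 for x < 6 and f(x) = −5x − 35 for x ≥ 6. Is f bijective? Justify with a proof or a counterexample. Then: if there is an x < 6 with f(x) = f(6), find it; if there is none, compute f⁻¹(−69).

Both pieces are strictly decreasing (slopes −9 and −5), so each is injective on its own interval.
The left piece maps (−∞, 6) onto (−65, ∞); the right piece maps [6, ∞) onto (−∞, −65].
Since −65 = −65, the images partition ℝ: f is injective and surjective, hence bijective.
Because the two images are disjoint, no x < 6 has f(x) = f(6), so we compute f⁻¹(−69): −69 lies in (−∞, −65], so solve −5x − 35 = −69: x = (−69 + 35)/(−5) = 34/5.

34/5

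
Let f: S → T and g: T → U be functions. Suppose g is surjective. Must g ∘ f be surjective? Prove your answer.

not surjective

No. Take S = {0}, T = U = {0, 1, 2}, f(0) = 0, and g = identity (surjective).
Then (g ∘ f)(0) = 0, and 2 ∈ U has no preimage under g ∘ f, so g ∘ f is not surjective.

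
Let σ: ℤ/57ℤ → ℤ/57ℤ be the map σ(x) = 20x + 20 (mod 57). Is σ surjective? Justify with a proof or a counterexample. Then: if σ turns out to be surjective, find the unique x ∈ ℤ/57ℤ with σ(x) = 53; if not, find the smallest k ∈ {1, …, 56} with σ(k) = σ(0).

33

By definition, surjectivity means every element of the codomain has a preimage under σ.
Since gcd(20, 57) = 1, 20 is invertible modulo 57. Euclid's algorithm: 57 = 2·20 + 17, 20 = 1·17 + 3, 17 = 5·3 + 2, 3 = 1·2 + 1; back-substituting gives 1 = 20·20 − 7·57, so 20⁻¹ ≡ 20 (mod 57).
For any y ∈ ℤ/57ℤ, x = 20(y − 20) mod 57 satisfies σ(x) = 20·20(y − 20) + 20 ≡ y (since 20·20 ≡ 1 mod 57). So every y has a preimage.
Therefore σ is surjective.
Since σ is surjective, we compute σ⁻¹(53): solve 20x + 20 ≡ 53 (mod 57), i.e. 20x ≡ 33 (mod 57).
Multiplying by 20⁻¹ = 20 gives x ≡ 20·33 = 660 = 11·57 + 33 ≡ 33 (mod 57).
Check: σ(33) = 20·33 + 20 = 680 = 11·57 + 53 ≡ 53 (mod 57).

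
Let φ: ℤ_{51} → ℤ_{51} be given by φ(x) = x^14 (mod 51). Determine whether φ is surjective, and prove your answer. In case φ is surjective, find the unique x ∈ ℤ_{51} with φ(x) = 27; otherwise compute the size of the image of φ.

φ(7): Repeated squaring mod 51: 7^1 ≡ 7, 7^2 ≡ 7² = 49, 7^4 ≡ 49² = 2401 ≡ 4, 7^8 ≡ 4² = 16. Since 14 = 8 + 4 + 2, 7^14 ≡ 16·4·49: 16·4 = 64 ≡ 13, then 13·49 = 637 ≡ 25. So 7^14 ≡ 25 (mod 51).
φ(10): Repeated squaring mod 51: 10^1 ≡ 10, 10^2 ≡ 10² = 100 ≡ 49, 10^4 ≡ 49² = 2401 ≡ 4, 10^8 ≡ 4² = 16. Since 14 = 8 + 4 + 2, 10^14 ≡ 16·4·49: 16·4 = 64 ≡ 13, then 13·49 = 637 ≡ 25. So 10^14 ≡ 25 (mod 51).
So φ(7) = φ(10) = 25 while 7 ≠ 10, therefore φ is not injective.
A non-injective map from the 51-element set ℤ_{51} to itself takes at most 50 distinct values, so it cannot be surjective. Therefore φ is not surjective.
Since φ is not surjective, we determine |image(φ)|. Computing x^14 mod 51 for each x (by repeated squaring, reducing mod 51 at every step), the values φ(0), φ(1), …, φ(50) are: 0, 1, 13, 36, 16, 49, 9, 25, 4, 21, 25, 43, 15, 16, 19, 30, 1, 34, 18, 13, 19, 33, 49, 43, 42, 4, 4, 42, 43, 49, 33, 19, 13, 18, 34, 1, 30, 19, 16, 15, 43, 25, 21, 4, 25, 9, 49, 16, 36, 13, 1.
The distinct values are {0, 1, 4, 9, 13, 15, 16, 18, 19, 21, 25, 30, 33, 34, 36, 42, 43, 49}; there are 18 of them.

18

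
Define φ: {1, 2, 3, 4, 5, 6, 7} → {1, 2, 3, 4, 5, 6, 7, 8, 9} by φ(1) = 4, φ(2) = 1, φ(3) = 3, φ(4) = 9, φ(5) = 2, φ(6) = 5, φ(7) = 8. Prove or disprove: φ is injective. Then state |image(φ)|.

The values φ(1), …, φ(7) are 4, 1, 3, 9, 2, 5, 8 — all distinct.
So φ(u) = φ(v) only when u = v, and φ is injective.
The image of φ is {1, 2, 3, 4, 5, 8, 9}, which has 7 elements.

7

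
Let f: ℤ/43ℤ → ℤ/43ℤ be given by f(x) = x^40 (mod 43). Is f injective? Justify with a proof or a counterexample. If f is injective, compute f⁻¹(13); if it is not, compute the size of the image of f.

f(21): Repeated squaring mod 43: 21^1 ≡ 21, 21^2 ≡ 21² = 441 ≡ 11, 21^4 ≡ 11² = 121 ≡ 35, 21^8 ≡ 35² = 1225 ≡ 21, 21^16 ≡ 21² = 441 ≡ 11, 21^32 ≡ 11² = 121 ≡ 35. Since 40 = 32 + 8, 21^40 ≡ 35·21: 35·21 = 735 ≡ 4. So 21^40 ≡ 4 (mod 43).
f(22): Repeated squaring mod 43: 22^1 ≡ 22, 22^2 ≡ 22² = 484 ≡ 11, 22^4 ≡ 11² = 121 ≡ 35, 22^8 ≡ 35² = 1225 ≡ 21, 22^16 ≡ 21² = 441 ≡ 11, 22^32 ≡ 11² = 121 ≡ 35. Since 40 = 32 + 8, 22^40 ≡ 35·21: 35·21 = 735 ≡ 4. So 22^40 ≡ 4 (mod 43).
So f(21) = f(22) = 4 while 21 ≠ 22, thus f is not injective.
Since f is not injective, we determine |image(f)|. Computing x^40 mod 43 for each x (by repeated squaring, reducing mod 43 at every step), the values f(0), f(1), …, f(42) are: 0, 1, 11, 24, 35, 31, 6, 36, 41, 17, 40, 16, 23, 14, 9, 13, 21, 25, 15, 38, 10, 4, 4, 10, 38, 15, 25, 21, 13, 9, 14, 23, 16, 40, 17, 41, 36, 6, 31, 35, 24, 11, 1.
The distinct values are {0, 1, 4, 6, 9, 10, 11, 13, 14, 15, 16, 17, 21, 23, 24, 25, 31, 35, 36, 38, 40, 41}; there are 22 of them.

22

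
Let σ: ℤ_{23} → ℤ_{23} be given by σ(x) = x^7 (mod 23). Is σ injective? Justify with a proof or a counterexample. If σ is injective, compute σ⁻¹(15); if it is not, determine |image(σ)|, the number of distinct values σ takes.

Since 23 is prime, the nonzero elements of ℤ_{23} form a cyclic group of order 22.
As gcd(7, 22) = 1, raising to the 7th power is a bijection on this group: if s^7 ≡ t^7 then (st^{−1})^7 = 1, and the only element of order dividing gcd(7, 22) = 1 is 1, so s = t.
With σ(0) = 0 this makes σ injective on all of ℤ_{23}, hence bijective (finite equal-size domain and codomain). In particular σ is injective.
Since σ is injective, we find the preimage of 15. The inverse of x ↦ x^7 on (ℤ_{23})^× is x ↦ x^19, because 7·19 = 133 = 6·22 + 1 ≡ 1 (mod 22) and x^{22} = 1 for x ≠ 0 (Fermat). So σ⁻¹(15) = 15^19 mod 23.
Repeated squaring mod 23: 15^1 ≡ 15, 15^2 ≡ 15² = 225 ≡ 18, 15^4 ≡ 18² = 324 ≡ 2, 15^8 ≡ 2² = 4, 15^16 ≡ 4² = 16. Since 19 = 16 + 2 + 1, 15^19 ≡ 16·18·15: 16·18 = 288 ≡ 12, then 12·15 = 180 ≡ 19. So 15^19 ≡ 19 (mod 23).
Hence σ⁻¹(15) = 19.

19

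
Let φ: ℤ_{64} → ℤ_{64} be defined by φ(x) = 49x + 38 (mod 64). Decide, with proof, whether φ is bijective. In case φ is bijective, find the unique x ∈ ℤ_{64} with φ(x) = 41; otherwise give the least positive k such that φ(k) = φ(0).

Suppose φ(s) = φ(t) in ℤ_{64}. Then 49s + 38 ≡ 49t + 38 (mod 64), hence 49(s − t) ≡ 0 (mod 64).
Since gcd(49, 64) = 1, 49 is invertible modulo 64, thus s − t ≡ 0 (mod 64), i.e. s = t.
We now compute 49⁻¹ mod 64 explicitly. Euclid's algorithm: 64 = 1·49 + 15, 49 = 3·15 + 4, 15 = 3·4 + 3, 4 = 1·3 + 1; back-substituting gives 1 = 17·49 − 13·64, so 49⁻¹ ≡ 17 (mod 64).
Then y ↦ 17(y − 38) is a two-sided inverse to φ, so every y ∈ ℤ_{64} has a preimage.
Thus φ is bijective.
Since φ is bijective, we find φ⁻¹(41): we need 49x ≡ 41 − 38 ≡ 3 (mod 64). Using 49⁻¹ = 17: x ≡ 17·3 = 51, so x = 51.
Check: φ(51) = 49·51 + 38 = 2537 = 39·64 + 41 ≡ 41 (mod 64).

51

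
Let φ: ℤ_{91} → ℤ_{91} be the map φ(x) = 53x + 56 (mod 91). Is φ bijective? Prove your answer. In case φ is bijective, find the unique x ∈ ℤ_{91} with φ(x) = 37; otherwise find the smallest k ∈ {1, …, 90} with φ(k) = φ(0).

46

Recall that φ is injective when φ(a) = φ(b) forces a = b.
Suppose φ(a) = φ(b) in ℤ_{91}. Then 53a + 56 ≡ 53b + 56 (mod 91), therefore 53(a − b) ≡ 0 (mod 91).
Since gcd(53, 91) = 1, 53 is invertible modulo 91, thus a − b ≡ 0 (mod 91), i.e. a = b.
We now compute 53⁻¹ mod 91 explicitly. Euclid's algorithm: 91 = 1·53 + 38, 53 = 1·38 + 15, 38 = 2·15 + 8, 15 = 1·8 + 7, 8 = 1·7 + 1; back-substituting gives 1 = 79·53 − 46·91, so 53⁻¹ ≡ 79 (mod 91).
Then y ↦ 79(y − 56) is a two-sided inverse to φ, so every y ∈ ℤ_{91} has a preimage.
Hence φ is bijective.
Since φ is bijective, we compute φ⁻¹(37): solve 53x + 56 ≡ 37 (mod 91), i.e. 53x ≡ 72 (mod 91).
Multiplying by 53⁻¹ = 79 gives x ≡ 79·72 = 5688 = 62·91 + 46 ≡ 46 (mod 91).
Check: φ(46) = 53·46 + 56 = 2494 = 27·91 + 37 ≡ 37 (mod 91).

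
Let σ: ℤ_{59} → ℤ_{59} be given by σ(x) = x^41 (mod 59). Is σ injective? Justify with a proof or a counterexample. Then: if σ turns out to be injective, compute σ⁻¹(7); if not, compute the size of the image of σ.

46

Since 59 is prime, the nonzero elements of ℤ_{59} form a cyclic group of order 58.
As gcd(41, 58) = 1, raising to the 41st power is a bijection on this group: if a^41 ≡ b^41 then (ab^{−1})^41 = 1, and the only element of order dividing gcd(41, 58) = 1 is 1, so a = b.
With σ(0) = 0 this makes σ injective on all of ℤ_{59}, hence bijective (finite equal-size domain and codomain). In particular σ is injective.
Since σ is injective, we find the preimage of 7. The inverse of x ↦ x^41 on (ℤ_{59})^× is x ↦ x^17, because 41·17 = 697 = 12·58 + 1 ≡ 1 (mod 58) and x^{58} = 1 for x ≠ 0 (Fermat). So σ⁻¹(7) = 7^17 mod 59.
Repeated squaring mod 59: 7^1 ≡ 7, 7^2 ≡ 7² = 49, 7^4 ≡ 49² = 2401 ≡ 41, 7^8 ≡ 41² = 1681 ≡ 29, 7^16 ≡ 29² = 841 ≡ 15. Since 17 = 16 + 1, 7^17 ≡ 15·7: 15·7 = 105 ≡ 46. So 7^17 ≡ 46 (mod 59).
Hence σ⁻¹(7) = 46.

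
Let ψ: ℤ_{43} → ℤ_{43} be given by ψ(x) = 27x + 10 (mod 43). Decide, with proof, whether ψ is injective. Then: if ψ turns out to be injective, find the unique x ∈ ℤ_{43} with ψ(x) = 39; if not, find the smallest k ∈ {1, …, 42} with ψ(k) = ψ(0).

17

Recall that injectivity means: for all u, v in the domain, ψ(u) = ψ(v) implies u = v.
Suppose ψ(u) = ψ(v) in ℤ_{43}. Then 27u + 10 ≡ 27v + 10 (mod 43), so 27(u − v) ≡ 0 (mod 43).
Since gcd(27, 43) = 1, 27 is invertible modulo 43, thus u − v ≡ 0 (mod 43), i.e. u = v.
So ψ is injective.
We now compute 27⁻¹ mod 43 explicitly. Euclid's algorithm: 43 = 1·27 + 16, 27 = 1·16 + 11, 16 = 1·11 + 5, 11 = 2·5 + 1; back-substituting gives 1 = 8·27 − 5·43, so 27⁻¹ ≡ 8 (mod 43).
Since ψ is injective, we compute ψ⁻¹(39): solve 27x + 10 ≡ 39 (mod 43), i.e. 27x ≡ 29 (mod 43).
Multiplying by 27⁻¹ = 8 gives x ≡ 8·29 = 232 = 5·43 + 17 ≡ 17 (mod 43).
Check: ψ(17) = 27·17 + 10 = 469 = 10·43 + 39 ≡ 39 (mod 43).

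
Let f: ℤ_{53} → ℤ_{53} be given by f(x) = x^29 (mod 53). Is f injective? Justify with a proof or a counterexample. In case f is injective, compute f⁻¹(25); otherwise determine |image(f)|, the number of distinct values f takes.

7

Since 53 is prime, the nonzero elements of ℤ_{53} form a cyclic group of order 52.
As gcd(29, 52) = 1, raising to the 29th power is a bijection on this group: if a^29 ≡ b^29 then (ab^{−1})^29 = 1, and the only element of order dividing gcd(29, 52) = 1 is 1, so a = b.
With f(0) = 0 this makes f injective on all of ℤ_{53}, hence bijective (finite equal-size domain and codomain). In particular f is injective.
Since f is injective, we find the preimage of 25. The inverse of x ↦ x^29 on (ℤ_{53})^× is x ↦ x^9, because 29·9 = 261 = 5·52 + 1 ≡ 1 (mod 52) and x^{52} = 1 for x ≠ 0 (Fermat). So f⁻¹(25) = 25^9 mod 53.
Repeated squaring mod 53: 25^1 ≡ 25, 25^2 ≡ 25² = 625 ≡ 42, 25^4 ≡ 42² = 1764 ≡ 15, 25^8 ≡ 15² = 225 ≡ 13. Since 9 = 8 + 1, 25^9 ≡ 13·25: 13·25 = 325 ≡ 7. So 25^9 ≡ 7 (mod 53).
Hence f⁻¹(25) = 7.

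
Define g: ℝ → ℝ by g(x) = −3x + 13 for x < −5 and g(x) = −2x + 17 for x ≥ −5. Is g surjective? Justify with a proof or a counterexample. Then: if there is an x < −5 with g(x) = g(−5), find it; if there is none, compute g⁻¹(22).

-5/2

Both pieces are strictly decreasing (slopes −3 and −2), so each is injective on its own interval.
The left piece maps (−∞, −5) onto (28, ∞); the right piece maps [−5, ∞) onto (−∞, 27].
The union (28, ∞) ∪ (−∞, 27] omits the interval between 28 and 27; in particular 28 has no preimage. So g is not surjective.
Because the two images are disjoint, no x < −5 has g(x) = g(−5), so we compute g⁻¹(22): 22 lies in (−∞, 27], so solve −2x + 17 = 22: x = (22 − 17)/(−2) = −5/2.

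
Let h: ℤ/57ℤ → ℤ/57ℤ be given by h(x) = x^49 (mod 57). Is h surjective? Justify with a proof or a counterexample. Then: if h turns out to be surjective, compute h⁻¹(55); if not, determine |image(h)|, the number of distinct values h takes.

Computing x^49 mod 57 for each x (by repeated squaring, reducing mod 57 at every step), the values h(0), h(1), …, h(56) are: 0, 1, 41, 33, 28, 17, 42, 7, 8, 6, 13, 11, 12, 34, 2, 48, 43, 35, 18, 19, 20, 3, 52, 47, 36, 4, 26, 27, 25, 32, 30, 31, 53, 21, 10, 5, 54, 37, 38, 39, 22, 14, 9, 55, 23, 45, 46, 44, 51, 49, 50, 15, 40, 29, 24, 16, 56.
Every element of ℤ/57ℤ appears exactly once in this list, so h is a bijection, and in particular surjective.
Since h is surjective, we read off the preimage of 55 from the same table: h(43) = 55, so h⁻¹(55) = 43.

43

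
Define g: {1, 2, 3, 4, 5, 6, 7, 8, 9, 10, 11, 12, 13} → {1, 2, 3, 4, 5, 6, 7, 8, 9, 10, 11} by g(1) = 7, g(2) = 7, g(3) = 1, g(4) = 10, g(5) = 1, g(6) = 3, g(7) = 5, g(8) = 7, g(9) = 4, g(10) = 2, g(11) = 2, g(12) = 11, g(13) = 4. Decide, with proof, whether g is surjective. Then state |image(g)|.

No element maps to 6, so g is not surjective.
The image of g is {1, 2, 3, 4, 5, 7, 10, 11}, which has 8 elements.

8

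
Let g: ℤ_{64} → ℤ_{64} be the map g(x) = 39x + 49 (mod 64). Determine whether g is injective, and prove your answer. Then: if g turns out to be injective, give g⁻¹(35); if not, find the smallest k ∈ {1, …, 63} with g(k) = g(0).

Recall that g is injective if g(x_1) = g(x_2) implies x_1 = x_2.
If g(x_1) = g(x_2), then 39x_1 ≡ 39x_2 (mod 64). Because gcd(39, 64) = 1, we may cancel 39 to get x_1 ≡ x_2 (mod 64).
Therefore g is injective.
We now compute 39⁻¹ mod 64 explicitly. Euclid's algorithm: 64 = 1·39 + 25, 39 = 1·25 + 14, 25 = 1·14 + 11, 14 = 1·11 + 3, 11 = 3·3 + 2, 3 = 1·2 + 1; back-substituting gives 1 = 23·39 − 14·64, so 39⁻¹ ≡ 23 (mod 64).
Since g is injective, we find g⁻¹(35): we need 39x ≡ 35 − 49 ≡ 50 (mod 64). Using 39⁻¹ = 23: x ≡ 23·50 = 1150 = 17·64 + 62, so x = 62.
Check: g(62) = 39·62 + 49 = 2467 = 38·64 + 35 ≡ 35 (mod 64).

62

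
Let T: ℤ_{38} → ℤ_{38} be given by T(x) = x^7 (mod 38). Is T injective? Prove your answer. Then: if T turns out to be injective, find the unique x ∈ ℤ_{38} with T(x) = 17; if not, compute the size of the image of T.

Computing x^7 mod 38 for each x (by repeated squaring, reducing mod 38 at every step), the values T(0), T(1), …, T(37) are: 0, 1, 14, 21, 6, 35, 28, 7, 8, 23, 34, 11, 12, 29, 22, 13, 36, 5, 18, 19, 20, 33, 2, 25, 16, 9, 26, 27, 4, 15, 30, 31, 10, 3, 32, 17, 24, 37.
Every element of ℤ_{38} appears exactly once in this list, so T is a bijection, and in particular injective.
Since T is injective, we read off the preimage of 17 from the same table: T(35) = 17, so T⁻¹(17) = 35.

35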